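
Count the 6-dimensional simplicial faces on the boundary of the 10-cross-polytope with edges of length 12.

Each 6-face is the convex hull of 7 vertices, one chosen as ±e_i from each of 7 distinct axes: 2^7·C(10,7) = 15360.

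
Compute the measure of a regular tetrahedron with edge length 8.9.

Volume = (√2/12) · 8.9³ = 83.0814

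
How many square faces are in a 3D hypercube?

f_2(3-cube) = (3 choose 2) · 2^1 = 6.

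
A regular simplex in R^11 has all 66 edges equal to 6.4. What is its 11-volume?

For a regular n-simplex with edge a, V = (a^n / n!)·√((n+1)/2^n). With a=6.4, n=11: V ≈ 1.41498.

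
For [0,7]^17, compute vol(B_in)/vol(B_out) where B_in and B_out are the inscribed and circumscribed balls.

V_in / V_out = (r_in/r_out)^17 = (1/√17)^17 = 17^(-17/2) ≈ 3.47684e-11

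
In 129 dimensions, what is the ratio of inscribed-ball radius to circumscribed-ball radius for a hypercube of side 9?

For an n-cube of any side s, the inradius is s/2 and the circumradius is s√n/2, so the ratio is 1/√129 ≈ 0.0880451.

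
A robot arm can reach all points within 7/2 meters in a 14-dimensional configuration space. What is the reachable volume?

V_14(7/2) = π^(14/2) · (7/2)^14 / Γ(14/2 + 1) = 96889010407·π^7/11796480 ≈ 2.48068e+07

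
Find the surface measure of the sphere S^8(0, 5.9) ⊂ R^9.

S_9(5.9) = 2·π^(9/2)·(5.9)^8 / Γ(9/2) ≈ 4.35889e+07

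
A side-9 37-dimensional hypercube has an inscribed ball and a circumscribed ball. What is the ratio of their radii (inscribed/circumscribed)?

r_in = 9/2 (half the side); r_out = 9√37/2 (half the diagonal). Ratio = 1/√37 ≈ 0.164399.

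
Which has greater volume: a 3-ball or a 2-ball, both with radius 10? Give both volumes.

V_3(10) ≈ 4188.79. V_2(10) ≈ 314.159. The 3-ball is larger.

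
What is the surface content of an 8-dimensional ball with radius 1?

|∂B_8(1)| = π^4/3 ≈ 32.4697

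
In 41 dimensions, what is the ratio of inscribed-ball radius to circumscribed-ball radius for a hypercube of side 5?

r_in / r_out = (5/2) / (5√41/2) = 1/√41 ≈ 0.156174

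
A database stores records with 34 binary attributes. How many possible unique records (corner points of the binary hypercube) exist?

Each vertex is a binary string of length 34, so there are 2^34 = 17179869184.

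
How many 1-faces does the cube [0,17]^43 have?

An n-cube has n·2^(n-1) edges. With n = 43: 43·4398046511104 = 189115999977472.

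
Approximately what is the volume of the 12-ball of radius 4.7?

V_12(4.7) = π^(12/2) · (4.7)^12 / Γ(12/2 + 1) ≈ 1.55146e+08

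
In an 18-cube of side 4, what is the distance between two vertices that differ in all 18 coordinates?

||(4,4,...,4)|| = √(18)·4 ≈ 16.9706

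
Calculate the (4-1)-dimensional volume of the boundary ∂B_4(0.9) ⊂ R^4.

The surface area of an n-ball is 2π^(n/2) r^(n-1) / Γ(n/2). For n=4, r=0.9: 14.3899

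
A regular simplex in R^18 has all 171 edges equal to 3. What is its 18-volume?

V = (3^18 / 18!) · √((18+1) / 2^18) ≈ 5.15167e-10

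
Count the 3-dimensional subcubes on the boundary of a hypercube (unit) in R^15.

f_3(15-cube) = (15 choose 3) · 2^12 = 1863680.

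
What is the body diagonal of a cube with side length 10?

||(10,10,...,10)|| = √(3)·10 ≈ 17.3205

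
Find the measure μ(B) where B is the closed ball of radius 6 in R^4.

Volume = π^{4/2}·(6)^4/Γ(3) = 648·π^2 ≈ 6395.5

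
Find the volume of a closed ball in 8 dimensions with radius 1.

V = π^4/24 ≈ 4.05871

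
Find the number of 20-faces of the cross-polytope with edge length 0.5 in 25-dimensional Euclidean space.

f_20(25-orthoplex) = 2^21 · (25 choose 21) = 26528972800.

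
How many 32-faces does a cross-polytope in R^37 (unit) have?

Number of 32-faces = 2^(32+1) · C(37,32+1) = 8589934592 · 66045 = 567322230128640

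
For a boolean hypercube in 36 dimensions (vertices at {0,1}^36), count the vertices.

The 36-cube has 2^36 = 68719476736 vertices.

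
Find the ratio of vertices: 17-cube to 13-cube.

The 17-cube has 2^17 = 131072 vertices. The 13-cube has 2^13 = 8192 vertices. Ratio: 131072/8192 = 16.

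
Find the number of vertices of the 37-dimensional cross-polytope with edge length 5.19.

An n-cross-polytope has 2n vertices; here n = 37, giving 74.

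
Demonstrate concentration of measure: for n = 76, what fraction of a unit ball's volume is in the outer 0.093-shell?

1 - (1-0.093)^76 ≈ 0.9994 ≈ 99.94%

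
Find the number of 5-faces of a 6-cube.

Choose 5 of 6 axes to span the face (C(6,5) = 6 ways), then fix each of the remaining 1 coordinate at one of its two extreme values (2^1 = 2 ways): 6·2 = 12.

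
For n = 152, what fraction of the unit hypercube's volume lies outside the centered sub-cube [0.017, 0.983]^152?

1 - (1 - 2·0.017)^152 = 1 - 0.966^152 ≈ 0.994794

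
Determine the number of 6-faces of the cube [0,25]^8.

f_6(8-cube) = (8 choose 6) · 2^2 = 112.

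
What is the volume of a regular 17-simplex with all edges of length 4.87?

V_17 = √(18) · 4.87^17 / (17! · 2^(17/2)) ≈ 1.60622e-05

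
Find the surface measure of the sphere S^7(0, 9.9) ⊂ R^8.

|∂B_8(9.9)| ≈ 3.02639e+08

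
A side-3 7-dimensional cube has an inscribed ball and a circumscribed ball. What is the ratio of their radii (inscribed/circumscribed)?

For an n-cube of any side s, the inradius is s/2 and the circumradius is s√n/2, so the ratio is 1/√7 ≈ 0.377964.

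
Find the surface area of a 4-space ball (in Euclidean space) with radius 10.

S_4(10) = 2·π^(4/2)·(10)^3 / Γ(4/2) = 2000·π^2 ≈ 19739.2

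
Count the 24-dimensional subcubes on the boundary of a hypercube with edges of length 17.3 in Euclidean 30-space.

f_24(30-cube) = (30 choose 24) · 2^6 = 38001600.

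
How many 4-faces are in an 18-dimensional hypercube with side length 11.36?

f_4(18-cube) = (18 choose 4) · 2^14 = 50135040.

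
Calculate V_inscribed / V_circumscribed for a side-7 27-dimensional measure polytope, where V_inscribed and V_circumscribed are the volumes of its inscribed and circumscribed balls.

The radii are 7/2 and 7√27/2, so the volume ratio is (1/√27)^27 = 27^{-27/2} ≈ 4.74886e-20.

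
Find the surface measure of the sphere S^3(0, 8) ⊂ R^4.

S_4(8) = 2·π^(4/2)·(8)^3 / Γ(4/2) = 1024·π^2 ≈ 10106.5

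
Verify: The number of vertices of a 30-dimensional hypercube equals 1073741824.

True. The 30-cube has 2^30 = 1073741824 vertices.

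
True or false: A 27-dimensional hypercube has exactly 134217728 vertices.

True. The 27-cube has 2^27 = 134217728 vertices.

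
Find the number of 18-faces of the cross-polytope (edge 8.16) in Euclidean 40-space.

Number of 18-faces = 2^(18+1) · C(40,18+1) = 524288 · 131282408400 = 68829791335219200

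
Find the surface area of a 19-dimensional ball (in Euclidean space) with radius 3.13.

S = n·V_n(r)/r = 19·V_19(3.13)/3.13 (volume-to-surface relation), giving 7.36443e+08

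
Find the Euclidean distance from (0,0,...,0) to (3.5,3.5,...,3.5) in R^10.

d = √(3.5² + 3.5² + ... + 3.5²) [10 terms] = √(10·3.5²) = 3.5√10 ≈ 11.068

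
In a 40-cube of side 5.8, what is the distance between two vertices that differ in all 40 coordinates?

||(5.8,5.8,...,5.8)|| = √(40)·5.8 ≈ 36.6824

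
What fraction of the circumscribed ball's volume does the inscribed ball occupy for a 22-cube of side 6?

V_in/V_out = n^(-n/2) = 22^(-22/2) ≈ 1.7114e-15.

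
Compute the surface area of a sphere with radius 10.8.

S_3(10.8) = 2·π^(3/2)·(10.8)^2 / Γ(3/2) = 4πr² = 4π·(10.8)² ≈ 1465.74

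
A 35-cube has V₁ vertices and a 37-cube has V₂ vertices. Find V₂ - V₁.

V₁ = 2^35 = 34359738368. V₂ = 2^37 = 137438953472. V₂ - V₁ = 103079215104.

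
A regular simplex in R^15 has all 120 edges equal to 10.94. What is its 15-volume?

V_15 = √(16) · 10.94^15 / (15! · 2^(15/2)) ≈ 65.0272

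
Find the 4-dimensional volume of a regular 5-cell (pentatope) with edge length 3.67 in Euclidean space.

For a regular n-simplex with edge a, V = (a^n / n!)·√((n+1)/2^n). With a=3.67, n=4: V ≈ 4.2255.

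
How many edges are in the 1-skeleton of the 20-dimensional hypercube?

An n-cube has n·2^(n-1) edges. With n = 20: 20·524288 = 10485760.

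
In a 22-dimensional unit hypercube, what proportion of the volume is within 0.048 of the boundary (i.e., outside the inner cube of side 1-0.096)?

Shell fraction = 1 - (1-0.096)^22 ≈ 0.891431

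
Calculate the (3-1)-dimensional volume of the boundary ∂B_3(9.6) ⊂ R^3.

S = n·V_n(r)/r = 3·V_3(9.6)/9.6 (volume-to-surface relation), giving 4πr² = 4π·(9.6)² ≈ 1158.12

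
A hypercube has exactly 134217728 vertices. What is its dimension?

The n-cube has 2^n vertices, and 134217728 = 2^27, so n = 27.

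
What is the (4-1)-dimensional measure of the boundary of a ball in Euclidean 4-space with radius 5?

S = n·V_n(r)/r = 4·V_4(5)/5 (volume-to-surface relation), giving 250·π^2 ≈ 2467.4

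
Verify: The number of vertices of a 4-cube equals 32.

False. The 4-cube has 2^4 = 16 vertices.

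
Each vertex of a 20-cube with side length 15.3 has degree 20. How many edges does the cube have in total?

The 20-cube has n·2^(n-1) = 20·2^19 = 20·524288 = 10485760 edges.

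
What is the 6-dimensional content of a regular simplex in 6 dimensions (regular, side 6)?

V = (6^6 / 6!) · √((6+1) / 2^6) ≈ 21.4306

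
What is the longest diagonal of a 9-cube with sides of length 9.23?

The space diagonal of an n-cube of side s is s√n. Here 9.23·√9 = 27.69.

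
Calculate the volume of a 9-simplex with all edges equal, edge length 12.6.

Volume = 12.6^9 · √(10/2^9) / 9! ≈ 3082.74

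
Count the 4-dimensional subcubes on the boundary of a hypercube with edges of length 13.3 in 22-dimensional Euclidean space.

An n-cube has C(n,k)·2^(n-k) k-faces. Here C(22,4)·2^18 = 7315·262144 = 1917583360.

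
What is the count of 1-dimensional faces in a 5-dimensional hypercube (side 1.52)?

f_1(5-cube) = (5 choose 1) · 2^4 = 80.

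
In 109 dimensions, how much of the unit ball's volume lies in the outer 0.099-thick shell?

1 - (1-0.099)^109 ≈ 0.999988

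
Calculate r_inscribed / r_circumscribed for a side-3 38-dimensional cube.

Ratio = (s/2)/(s√38/2) = 38^(-1/2) ≈ 0.162221.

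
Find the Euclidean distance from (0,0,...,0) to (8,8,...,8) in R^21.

The space diagonal of an n-cube of side s is s√n. Here 8·√21 ≈ 36.6606.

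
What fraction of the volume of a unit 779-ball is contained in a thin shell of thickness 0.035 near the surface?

1 - (1-0.035)^779 ≈ 1 - 8.847e-13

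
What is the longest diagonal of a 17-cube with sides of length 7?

d = √(7² + 7² + ... + 7²) [17 terms] = √(17·7²) = 7√17 ≈ 28.8617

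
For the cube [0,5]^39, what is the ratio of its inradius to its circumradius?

r_in / r_out = (5/2) / (5√39/2) = 1/√39 ≈ 0.160128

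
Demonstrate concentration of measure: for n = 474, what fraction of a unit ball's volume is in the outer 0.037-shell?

1 - (1-0.037)^474 ≈ 0.9999999827 ≈ 99.999998%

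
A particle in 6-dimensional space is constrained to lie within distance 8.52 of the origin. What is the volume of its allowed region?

The n-ball volume is π^(n/2)·r^n/Γ(n/2+1). With n=6, r=8.52: V ≈ 1.97668e+06.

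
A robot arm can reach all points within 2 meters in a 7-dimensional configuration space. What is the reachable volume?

The n-ball volume is π^(n/2)·r^n/Γ(n/2+1). With n=7, r=2: V = 2048·π^3/105 ≈ 604.77.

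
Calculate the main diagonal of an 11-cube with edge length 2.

Diagonal = √11 · 2 ≈ 6.63325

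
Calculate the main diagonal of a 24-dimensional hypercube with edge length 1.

The space diagonal of an n-cube of side s is s√n. Here 1·√24 ≈ 4.89898.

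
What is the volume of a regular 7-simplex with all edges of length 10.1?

V_7 = √(8) · 10.1^7 / (7! · 2^(7/2)) ≈ 531.813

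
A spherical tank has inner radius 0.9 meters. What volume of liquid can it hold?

The n-ball volume is π^(n/2)·r^n/Γ(n/2+1). With n=3, r=0.9: V ≈ 3.05363.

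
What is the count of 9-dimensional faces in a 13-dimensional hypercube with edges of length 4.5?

Number of 9-faces = C(13,9) · 2^(13-9) = 715 · 16 = 11440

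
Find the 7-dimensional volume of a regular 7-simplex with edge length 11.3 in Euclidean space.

V_7 = √(8) · 11.3^7 / (7! · 2^(7/2)) ≈ 1166.97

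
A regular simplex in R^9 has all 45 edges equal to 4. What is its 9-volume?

For a regular n-simplex with edge a, V = (a^n / n!)·√((n+1)/2^n). With a=4, n=9: V ≈ 0.100958.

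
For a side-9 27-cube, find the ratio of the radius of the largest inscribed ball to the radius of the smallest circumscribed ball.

r_in = 9/2 (half the side); r_out = 9√27/2 (half the diagonal). Ratio = 1/√27 ≈ 0.19245.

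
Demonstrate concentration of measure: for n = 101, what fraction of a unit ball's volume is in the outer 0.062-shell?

1 - (1-0.062)^101 ≈ 0.998442 ≈ 99.84%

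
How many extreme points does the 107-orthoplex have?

Number of vertices = 2n = 214.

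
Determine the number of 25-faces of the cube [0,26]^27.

An n-cube has C(n,k)·2^(n-k) k-faces. Here C(27,25)·2^2 = 351·4 = 1404.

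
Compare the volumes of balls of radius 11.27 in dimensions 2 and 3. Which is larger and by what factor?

V_2(11.27) ≈ 399.023, V_3(11.27) ≈ 5995.98. The 3-ball is larger by a factor of 15.03.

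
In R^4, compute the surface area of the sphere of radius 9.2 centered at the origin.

The surface area of an n-ball is 2π^(n/2) r^(n-1) / Γ(n/2). For n=4, r=9.2: 15370.7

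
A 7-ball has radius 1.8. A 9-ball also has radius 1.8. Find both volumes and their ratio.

V_7(1.8) ≈ 289.26. V_9(1.8) ≈ 654.29. Ratio V_7/V_9 ≈ 0.4421.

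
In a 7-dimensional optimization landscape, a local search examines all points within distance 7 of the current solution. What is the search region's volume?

Volume = π^{7/2}·(7)^7/Γ(9/2) = 1882384·π^3/15 ≈ 3.89105e+06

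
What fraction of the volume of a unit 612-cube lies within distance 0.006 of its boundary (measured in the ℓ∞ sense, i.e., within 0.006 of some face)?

1 - (1 - 2·0.006)^612 = 1 - 0.988^612 ≈ 0.999382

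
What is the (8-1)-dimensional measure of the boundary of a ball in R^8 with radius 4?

The surface area of an n-ball is 2π^(n/2) r^(n-1) / Γ(n/2). For n=8, r=4: 16384·π^4/3 ≈ 531984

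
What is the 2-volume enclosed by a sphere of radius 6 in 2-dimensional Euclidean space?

V = 36·π ≈ 113.097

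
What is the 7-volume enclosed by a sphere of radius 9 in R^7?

V_7(9) = π^(7/2) · (9)^7 / Γ(7/2 + 1) = 25509168·π^3/35 ≈ 2.25984e+07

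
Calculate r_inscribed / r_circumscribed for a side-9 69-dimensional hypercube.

For an n-cube of any side s, the inradius is s/2 and the circumradius is s√n/2, so the ratio is 1/√69 ≈ 0.120386.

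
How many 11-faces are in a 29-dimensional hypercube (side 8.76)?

Choose 11 of 29 axes to span the face (C(29,11) = 34597290 ways), then fix each of the remaining 18 coordinates at one of its two extreme values (2^18 = 262144 ways): 34597290·262144 = 9069471989760.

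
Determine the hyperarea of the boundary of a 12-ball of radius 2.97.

S = n·V_n(r)/r = 12·V_12(2.97)/2.97 (volume-to-surface relation), giving 2.54138e+06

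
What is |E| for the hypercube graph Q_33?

Number of 1-faces = C(33,1)·2^(33-1) = 33·4294967296 = 141733920768.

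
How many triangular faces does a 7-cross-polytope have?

Each 2-face is the convex hull of 3 vertices, one chosen as ±e_i from each of 3 distinct axes: 2^3·C(7,3) = 280.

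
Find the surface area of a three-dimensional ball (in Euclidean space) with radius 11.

The surface area of an n-ball is 2π^(n/2) r^(n-1) / Γ(n/2). For n=3, r=11: 4πr² = 4π·(11)² ≈ 1520.53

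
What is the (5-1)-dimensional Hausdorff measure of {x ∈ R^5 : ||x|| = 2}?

The surface area of an n-ball is 2π^(n/2) r^(n-1) / Γ(n/2). For n=5, r=2: 128·π^2/3 ≈ 421.103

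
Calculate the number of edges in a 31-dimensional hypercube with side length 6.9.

The 31-cube has n·2^(n-1) = 31·2^30 = 31·1073741824 = 33285996544 edges.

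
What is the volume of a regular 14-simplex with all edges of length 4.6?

For a regular n-simplex with edge a, V = (a^n / n!)·√((n+1)/2^n). With a=4.6, n=14: V ≈ 0.00065923.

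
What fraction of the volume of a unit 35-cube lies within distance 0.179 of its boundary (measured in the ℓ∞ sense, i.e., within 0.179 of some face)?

1 - (1 - 2·0.179)^35 = 1 - 0.642^35 ≈ 0.9999998165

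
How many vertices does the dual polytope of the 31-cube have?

The vertices are ±e_1, ..., ±e_31, so there are 2·31 = 62.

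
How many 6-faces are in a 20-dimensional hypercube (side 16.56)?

Number of 6-faces = C(20,6) · 2^(20-6) = 38760 · 16384 = 635043840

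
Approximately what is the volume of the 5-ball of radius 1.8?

Volume = π^{5/2}·(1.8)^5/Γ(7/2) ≈ 99.4629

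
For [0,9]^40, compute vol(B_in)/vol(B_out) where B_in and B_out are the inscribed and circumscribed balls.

Volume scales as r^n, and r_in/r_out = 1/√40, giving (1/√40)^40 ≈ 9.09495e-33.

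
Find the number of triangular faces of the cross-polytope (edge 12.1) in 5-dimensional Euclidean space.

f_2(5-orthoplex) = 2^3 · (5 choose 3) = 80.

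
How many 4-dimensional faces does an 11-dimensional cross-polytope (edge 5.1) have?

f_4(11-orthoplex) = 2^5 · (11 choose 5) = 14784.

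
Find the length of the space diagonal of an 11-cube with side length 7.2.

||(7.2,7.2,...,7.2)|| = √(11)·7.2 ≈ 23.8797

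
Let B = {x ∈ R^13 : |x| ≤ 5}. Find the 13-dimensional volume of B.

V = 31250000000·π^6/27027 ≈ 1.11161e+09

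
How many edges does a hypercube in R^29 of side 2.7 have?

Number of 1-faces = C(29,1)·2^(29-1) = 29·268435456 = 7784628224.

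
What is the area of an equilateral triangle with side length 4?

Area = (√3/4) · 4² = 6.9282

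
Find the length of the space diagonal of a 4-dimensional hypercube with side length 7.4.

Diagonal = √4 · 7.4 = 14.8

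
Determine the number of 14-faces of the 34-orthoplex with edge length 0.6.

Number of 14-faces = 2^(14+1) · C(34,14+1) = 32768 · 1855967520 = 60816343695360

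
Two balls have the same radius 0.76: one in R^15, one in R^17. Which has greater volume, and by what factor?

V_15(0.76) ≈ 0.00621776, V_17(0.76) ≈ 0.00132737. The 15-ball is larger by a factor of 4.684.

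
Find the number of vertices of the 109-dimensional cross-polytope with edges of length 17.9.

An n-cross-polytope has 2n vertices; here n = 109, giving 218.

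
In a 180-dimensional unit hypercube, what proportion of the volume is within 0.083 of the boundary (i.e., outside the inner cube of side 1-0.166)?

Shell fraction = 1 - (1-0.166)^180 ≈ 1 - 6.455e-15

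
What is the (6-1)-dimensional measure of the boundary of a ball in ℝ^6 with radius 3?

S = n·V_n(r)/r = 6·V_6(3)/3 (volume-to-surface relation), giving 243·π^3 ≈ 7534.53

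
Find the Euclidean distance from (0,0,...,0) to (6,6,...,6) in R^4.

||(6,6,...,6)|| = √(4)·6 = 12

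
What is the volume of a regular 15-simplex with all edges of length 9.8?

V = (9.8^15 / 15!) · √((15+1) / 2^15) ≈ 12.4803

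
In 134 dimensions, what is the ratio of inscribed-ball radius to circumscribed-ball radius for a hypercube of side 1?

r_in / r_out = (1/2) / (1√134/2) = 1/√134 ≈ 0.0863868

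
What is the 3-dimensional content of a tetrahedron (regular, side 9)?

Volume = (√2/12) · 9³ = 85.9135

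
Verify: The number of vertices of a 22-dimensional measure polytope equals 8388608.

False. The 22-cube has 2^22 = 4194304 vertices.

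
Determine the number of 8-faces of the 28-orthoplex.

An n-cross-polytope has 2^(k+1)·C(n,k+1) k-faces. Here 2^9·C(28,9) = 512·6906900 = 3536332800.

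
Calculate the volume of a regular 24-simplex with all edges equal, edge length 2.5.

For a regular n-simplex with edge a, V = (a^n / n!)·√((n+1)/2^n). With a=2.5, n=24: V ≈ 6.9898e-18.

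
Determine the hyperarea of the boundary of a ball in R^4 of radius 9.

The surface area of an n-ball is 2π^(n/2) r^(n-1) / Γ(n/2). For n=4, r=9: 1458·π^2 ≈ 14389.9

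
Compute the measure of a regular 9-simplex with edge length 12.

For a regular n-simplex with edge a, V = (a^n / n!)·√((n+1)/2^n). With a=12, n=9: V ≈ 1987.16.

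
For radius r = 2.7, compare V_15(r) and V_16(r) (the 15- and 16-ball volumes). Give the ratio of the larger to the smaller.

V_15(2.7) ≈ 1.1269e+06, V_16(2.7) ≈ 1.87715e+06. The 16-ball is larger by a factor of 1.666.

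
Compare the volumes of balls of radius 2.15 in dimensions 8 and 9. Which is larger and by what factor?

V_8(2.15) ≈ 1853.09, V_9(2.15) ≈ 3237.9. The 9-ball is larger by a factor of 1.747.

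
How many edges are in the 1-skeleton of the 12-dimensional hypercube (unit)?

Number of 1-faces = C(12,1)·2^(12-1) = 12·2048 = 24576.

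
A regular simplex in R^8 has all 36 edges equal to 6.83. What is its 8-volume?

V = (6.83^8 / 8!) · √((8+1) / 2^8) ≈ 22.0215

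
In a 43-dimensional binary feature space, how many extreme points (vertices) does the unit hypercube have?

Each vertex is a binary string of length 43, so there are 2^43 = 8796093022208.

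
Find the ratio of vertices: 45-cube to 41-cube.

The 45-cube has 2^45 = 35184372088832 vertices. The 41-cube has 2^41 = 2199023255552 vertices. Ratio: 35184372088832/2199023255552 = 16.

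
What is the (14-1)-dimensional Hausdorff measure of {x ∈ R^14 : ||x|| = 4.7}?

The surface area of an n-ball is 2π^(n/2) r^(n-1) / Γ(n/2). For n=14, r=4.7: 4.58162e+09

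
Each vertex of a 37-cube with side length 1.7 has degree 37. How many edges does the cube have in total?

The 37-cube has n·2^(n-1) = 37·2^36 = 37·68719476736 = 2542620639232 edges.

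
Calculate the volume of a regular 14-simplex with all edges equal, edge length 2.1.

V_14 = √(15) · 2.1^14 / (14! · 2^(14/2)) ≈ 1.12589e-08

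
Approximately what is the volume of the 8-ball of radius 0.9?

V_8(0.9) = π^(8/2) · (0.9)^8 / Γ(8/2 + 1) ≈ 1.74714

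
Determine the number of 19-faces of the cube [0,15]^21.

f_19(21-cube) = (21 choose 19) · 2^2 = 840.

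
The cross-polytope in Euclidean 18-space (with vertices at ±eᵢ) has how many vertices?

An n-cross-polytope has 2n vertices; here n = 18, giving 36.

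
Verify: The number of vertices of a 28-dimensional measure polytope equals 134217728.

False. The 28-cube has 2^28 = 268435456 vertices.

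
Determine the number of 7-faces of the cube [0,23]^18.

f_7(18-cube) = (18 choose 7) · 2^11 = 65175552.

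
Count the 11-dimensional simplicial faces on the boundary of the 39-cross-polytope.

f_11(39-orthoplex) = 2^12 · (39 choose 12) = 16018626297856.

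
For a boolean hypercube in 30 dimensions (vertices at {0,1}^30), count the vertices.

An n-cube has 2^n vertices; for n = 30 that is 2^30 = 1073741824.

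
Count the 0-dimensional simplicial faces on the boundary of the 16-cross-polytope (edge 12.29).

f_0(16-orthoplex) = 2^1 · (16 choose 1) = 32.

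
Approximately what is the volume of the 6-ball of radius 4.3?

The n-ball volume is π^(n/2)·r^n/Γ(n/2+1). With n=6, r=4.3: V ≈ 32667.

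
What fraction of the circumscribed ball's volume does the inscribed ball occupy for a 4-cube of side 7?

V_in/V_out = n^(-n/2) = 4^(-4/2) ≈ 0.0625.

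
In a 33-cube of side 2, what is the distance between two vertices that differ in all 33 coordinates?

The space diagonal of an n-cube of side s is s√n. Here 2·√33 ≈ 11.4891.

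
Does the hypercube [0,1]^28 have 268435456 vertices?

True. The 28-cube has 2^28 = 268435456 vertices.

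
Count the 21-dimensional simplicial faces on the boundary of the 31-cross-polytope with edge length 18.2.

Each 21-face is the convex hull of 22 vertices, one chosen as ±e_i from each of 22 distinct axes: 2^22·C(31,22) = 84557483212800.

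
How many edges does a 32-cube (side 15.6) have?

An n-cube has n·2^(n-1) edges. With n = 32: 32·2147483648 = 68719476736.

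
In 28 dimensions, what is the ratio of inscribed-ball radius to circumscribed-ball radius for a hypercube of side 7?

For an n-cube of any side s, the inradius is s/2 and the circumradius is s√n/2, so the ratio is 1/√28 ≈ 0.188982.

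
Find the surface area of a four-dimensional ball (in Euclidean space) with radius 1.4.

The surface area of an n-ball is 2π^(n/2) r^(n-1) / Γ(n/2). For n=4, r=1.4: 54.1644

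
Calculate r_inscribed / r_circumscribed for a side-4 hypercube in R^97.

For an n-cube of any side s, the inradius is s/2 and the circumradius is s√n/2, so the ratio is 1/√97 ≈ 0.101535.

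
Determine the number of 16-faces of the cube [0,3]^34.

Number of 16-faces = C(34,16) · 2^(34-16) = 2203961430 · 262144 = 577755265105920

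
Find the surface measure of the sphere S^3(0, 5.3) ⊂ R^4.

S_4(5.3) = 2·π^(4/2)·(5.3)^3 / Γ(4/2) ≈ 2938.71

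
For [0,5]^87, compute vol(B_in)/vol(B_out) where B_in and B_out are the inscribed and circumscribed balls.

V_in / V_out = (r_in/r_out)^87 = (1/√87)^87 = 87^(-87/2) ≈ 4.27477e-85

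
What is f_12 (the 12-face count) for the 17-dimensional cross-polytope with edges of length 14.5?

An n-cross-polytope has 2^(k+1)·C(n,k+1) k-faces. Here 2^13·C(17,13) = 8192·2380 = 19496960.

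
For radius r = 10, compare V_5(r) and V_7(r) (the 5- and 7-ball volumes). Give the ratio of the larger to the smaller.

V_5(10) ≈ 526379, V_7(10) ≈ 4.72477e+07. The 7-ball is larger by a factor of 89.76.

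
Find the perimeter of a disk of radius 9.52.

S = n·V_n(r)/r = 2·V_2(9.52)/9.52 (volume-to-surface relation), giving 2πr = 2π·9.52 ≈ 59.8159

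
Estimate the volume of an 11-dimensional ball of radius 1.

V = 64·π^5/10395 ≈ 1.8841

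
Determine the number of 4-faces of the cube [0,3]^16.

An n-cube has C(n,k)·2^(n-k) k-faces. Here C(16,4)·2^12 = 1820·4096 = 7454720.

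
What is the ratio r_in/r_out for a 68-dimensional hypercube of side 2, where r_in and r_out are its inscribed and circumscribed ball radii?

r_in = 2/2 (half the side); r_out = 2√68/2 (half the diagonal). Ratio = 1/√68 ≈ 0.121268.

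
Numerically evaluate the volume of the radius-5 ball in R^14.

Volume = π^{14/2}·(5)^14/Γ(8) = 1220703125·π^7/1008 ≈ 3.65762e+09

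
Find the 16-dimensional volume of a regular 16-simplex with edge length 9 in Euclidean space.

Volume = 9^16 · √(17/2^16) / 16! ≈ 1.42641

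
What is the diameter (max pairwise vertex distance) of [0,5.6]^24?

d = √(5.6² + 5.6² + ... + 5.6²) [24 terms] = √(24·5.6²) = 5.6√24 ≈ 27.4343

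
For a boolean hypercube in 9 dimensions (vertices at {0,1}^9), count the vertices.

Each vertex is a binary string of length 9, so there are 2^9 = 512.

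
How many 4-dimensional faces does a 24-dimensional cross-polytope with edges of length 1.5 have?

Each 4-face is the convex hull of 5 vertices, one chosen as ±e_i from each of 5 distinct axes: 2^5·C(24,5) = 1360128.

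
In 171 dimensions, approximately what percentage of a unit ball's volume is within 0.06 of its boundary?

1 - (1-0.06)^171 ≈ 0.999975 ≈ 99.997460%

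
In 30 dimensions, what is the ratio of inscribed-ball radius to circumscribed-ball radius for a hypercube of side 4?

r_in = 4/2 (half the side); r_out = 4√30/2 (half the diagonal). Ratio = 1/√30 ≈ 0.182574.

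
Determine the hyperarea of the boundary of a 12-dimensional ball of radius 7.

|∂B_12(7)| = 1977326743·π^6/60 ≈ 3.1683e+10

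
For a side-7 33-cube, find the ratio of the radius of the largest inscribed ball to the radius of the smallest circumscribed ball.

Ratio = (s/2)/(s√33/2) = 33^(-1/2) ≈ 0.174078.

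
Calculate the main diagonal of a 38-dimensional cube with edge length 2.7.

d = √(2.7² + 2.7² + ... + 2.7²) [38 terms] = √(38·2.7²) = 2.7√38 ≈ 16.6439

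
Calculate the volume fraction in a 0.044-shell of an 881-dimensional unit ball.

1 - (1-0.044)^881 ≈ 1 - 6.073e-18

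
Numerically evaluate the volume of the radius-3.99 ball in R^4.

The n-ball volume is π^(n/2)·r^n/Γ(n/2+1). With n=4, r=3.99: V ≈ 1250.72.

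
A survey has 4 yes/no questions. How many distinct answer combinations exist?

Number of vertices = 2^4 = 16.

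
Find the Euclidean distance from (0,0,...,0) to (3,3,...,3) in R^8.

d = √(3² + 3² + ... + 3²) [8 terms] = √(8·3²) = 3√8 ≈ 8.48528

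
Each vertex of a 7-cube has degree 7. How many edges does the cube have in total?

Number of 1-faces = C(7,1)·2^(7-1) = 7·64 = 448.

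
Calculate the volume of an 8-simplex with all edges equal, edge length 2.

Volume = 2^8 · √(9/2^8) / 8! ≈ 0.00119048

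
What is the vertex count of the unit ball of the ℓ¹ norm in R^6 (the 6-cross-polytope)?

Number of vertices = 2n = 12.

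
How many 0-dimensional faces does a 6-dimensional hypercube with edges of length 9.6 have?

Number of 0-faces = C(6,0) · 2^(6-0) = 1 · 64 = 64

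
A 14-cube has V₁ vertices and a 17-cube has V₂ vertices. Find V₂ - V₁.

V₁ = 2^14 = 16384. V₂ = 2^17 = 131072. V₂ - V₁ = 114688.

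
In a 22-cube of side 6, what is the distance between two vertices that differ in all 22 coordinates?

||(6,6,...,6)|| = √(22)·6 ≈ 28.1425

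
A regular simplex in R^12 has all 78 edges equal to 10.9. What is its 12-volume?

V_12 = √(13) · 10.9^12 / (12! · 2^(12/2)) ≈ 330.805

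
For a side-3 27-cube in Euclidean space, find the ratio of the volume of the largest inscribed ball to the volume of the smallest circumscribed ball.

V_in / V_out = (r_in/r_out)^27 = (1/√27)^27 = 27^(-27/2) ≈ 4.74886e-20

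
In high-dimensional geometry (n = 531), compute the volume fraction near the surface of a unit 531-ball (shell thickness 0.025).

1 - (1-0.025)^531 ≈ 0.9999985497 ≈ 99.999855%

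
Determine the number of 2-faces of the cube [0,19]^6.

Choose 2 of 6 axes to span the face (C(6,2) = 15 ways), then fix each of the remaining 4 coordinates at one of its two extreme values (2^4 = 16 ways): 15·16 = 240.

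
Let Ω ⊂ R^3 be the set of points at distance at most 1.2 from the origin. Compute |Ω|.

V_3(1.2) = π^(3/2) · (1.2)^3 / Γ(3/2 + 1) ≈ 7.23823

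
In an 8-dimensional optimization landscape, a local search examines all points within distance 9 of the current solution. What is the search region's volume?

The n-ball volume is π^(n/2)·r^n/Γ(n/2+1). With n=8, r=9: V = 14348907·π^4/8 ≈ 1.74714e+08.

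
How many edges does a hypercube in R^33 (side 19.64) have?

Number of 1-faces = C(33,1)·2^(33-1) = 33·4294967296 = 141733920768.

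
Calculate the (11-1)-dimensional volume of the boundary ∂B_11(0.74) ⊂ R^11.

S_11(0.74) = 2·π^(11/2)·(0.74)^10 / Γ(11/2) ≈ 1.0205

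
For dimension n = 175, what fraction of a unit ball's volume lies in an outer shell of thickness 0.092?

1 - (1-0.092)^175 ≈ 0.9999999538 ≈ 99.999995%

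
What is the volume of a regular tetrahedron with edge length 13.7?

Volume = (√2/12) · 13.7³ = 303.037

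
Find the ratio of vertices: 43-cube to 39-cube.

The 43-cube has 2^43 = 8796093022208 vertices. The 39-cube has 2^39 = 549755813888 vertices. Ratio: 8796093022208/549755813888 = 16.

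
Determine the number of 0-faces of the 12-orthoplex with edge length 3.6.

f_0(12-orthoplex) = 2^1 · (12 choose 1) = 24.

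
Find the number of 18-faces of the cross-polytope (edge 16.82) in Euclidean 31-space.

Number of 18-faces = 2^(18+1) · C(31,18+1) = 524288 · 141120525 = 73987797811200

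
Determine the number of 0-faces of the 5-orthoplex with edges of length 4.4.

An n-cross-polytope has 2^(k+1)·C(n,k+1) k-faces. Here 2^1·C(5,1) = 2·5 = 10.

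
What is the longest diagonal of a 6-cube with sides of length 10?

The space diagonal of an n-cube of side s is s√n. Here 10·√6 ≈ 24.4949.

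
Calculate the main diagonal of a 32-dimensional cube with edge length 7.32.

Diagonal = √32 · 7.32 ≈ 41.4082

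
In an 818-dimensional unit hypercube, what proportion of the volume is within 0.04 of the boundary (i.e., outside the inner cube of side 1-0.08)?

1 - (1 - 2·0.04)^818 = 1 - 0.92^818 ≈ 1 - 2.39e-30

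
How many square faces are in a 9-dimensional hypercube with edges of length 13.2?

Choose 2 of 9 axes to span the face (C(9,2) = 36 ways), then fix each of the remaining 7 coordinates at one of its two extreme values (2^7 = 128 ways): 36·128 = 4608.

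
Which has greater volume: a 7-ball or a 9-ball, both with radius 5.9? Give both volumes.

V_7(5.9) ≈ 1.17583e+06. V_9(5.9) ≈ 2.8575e+07. The 9-ball is larger.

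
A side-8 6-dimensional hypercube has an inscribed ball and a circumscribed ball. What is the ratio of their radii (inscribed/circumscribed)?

For an n-cube of any side s, the inradius is s/2 and the circumradius is s√n/2, so the ratio is 1/√6 ≈ 0.408248.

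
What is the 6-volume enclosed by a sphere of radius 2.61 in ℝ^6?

V_6(2.61) = π^(6/2) · (2.61)^6 / Γ(6/2 + 1) ≈ 1633.58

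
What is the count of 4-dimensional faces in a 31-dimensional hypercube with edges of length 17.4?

f_4(31-cube) = (31 choose 4) · 2^27 = 4223160811520.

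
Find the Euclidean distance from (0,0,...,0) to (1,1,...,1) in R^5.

d = √(1² + 1² + ... + 1²) [5 terms] = √(5·1²) = 1√5 ≈ 2.23607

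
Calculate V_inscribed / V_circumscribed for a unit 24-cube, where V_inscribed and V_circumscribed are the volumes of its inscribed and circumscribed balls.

V_in / V_out = (r_in/r_out)^24 = (1/√24)^24 = 24^(-24/2) ≈ 2.7382e-17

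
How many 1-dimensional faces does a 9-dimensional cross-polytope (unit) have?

An n-cross-polytope has 2^(k+1)·C(n,k+1) k-faces. Here 2^2·C(9,2) = 4·36 = 144.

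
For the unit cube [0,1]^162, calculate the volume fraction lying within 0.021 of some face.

The inner cube has side 1-2·0.021 = 0.958 and volume (0.958)^162 ≈ 0.0009577, so the shell holds 0.999042 of the volume.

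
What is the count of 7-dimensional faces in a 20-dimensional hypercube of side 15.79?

Number of 7-faces = C(20,7) · 2^(20-7) = 77520 · 8192 = 635043840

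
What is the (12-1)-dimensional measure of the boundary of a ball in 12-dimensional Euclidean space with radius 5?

|∂B_12(5)| = 9765625·π^6/12 ≈ 7.82381e+08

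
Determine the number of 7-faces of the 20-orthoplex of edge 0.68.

f_7(20-orthoplex) = 2^8 · (20 choose 8) = 32248320.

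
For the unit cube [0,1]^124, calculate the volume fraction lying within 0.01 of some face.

1 - (1 - 2·0.01)^124 = 1 - 0.98^124 ≈ 0.918335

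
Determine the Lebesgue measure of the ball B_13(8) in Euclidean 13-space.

V = 70368744177664·π^6/135135 ≈ 5.00623e+11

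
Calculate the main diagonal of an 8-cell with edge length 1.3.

d = √(1.3² + 1.3² + ... + 1.3²) [4 terms] = √(4·1.3²) = 1.3√4 = 2.6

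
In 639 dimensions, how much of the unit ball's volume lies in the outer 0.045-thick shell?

V(inner)/V(outer) = ((1-0.045)/1)^639 ≈ 1.668e-13, so the shell fraction is 1 - 1.668e-13.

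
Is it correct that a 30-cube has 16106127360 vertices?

False. The 30-cube has 2^30 = 1073741824 vertices.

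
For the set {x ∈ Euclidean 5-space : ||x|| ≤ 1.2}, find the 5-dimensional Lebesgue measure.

Volume = π^{5/2}·(1.2)^5/Γ(7/2) ≈ 13.098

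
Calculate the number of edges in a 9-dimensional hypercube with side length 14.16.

Each of the 2^9 = 512 vertices has degree 9; total edges = 9·2^9/2 = 2304.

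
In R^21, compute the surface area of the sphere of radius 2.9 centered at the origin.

|∂B_21(2.9)| ≈ 5.18474e+08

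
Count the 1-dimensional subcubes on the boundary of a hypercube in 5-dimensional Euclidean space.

f_1(5-cube) = (5 choose 1) · 2^4 = 80.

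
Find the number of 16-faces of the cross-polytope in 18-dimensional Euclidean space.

Number of 16-faces = 2^(16+1) · C(18,16+1) = 131072 · 18 = 2359296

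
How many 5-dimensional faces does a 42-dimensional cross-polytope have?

Number of 5-faces = 2^(5+1) · C(42,5+1) = 64 · 5245786 = 335730304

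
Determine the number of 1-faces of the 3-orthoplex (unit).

Number of 1-faces = 2^(1+1) · C(3,1+1) = 4 · 3 = 12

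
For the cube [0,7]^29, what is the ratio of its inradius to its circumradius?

r_in / r_out = (7/2) / (7√29/2) = 1/√29 ≈ 0.185695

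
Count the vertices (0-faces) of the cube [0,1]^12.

The 12-cube has 2^12 = 4096 vertices.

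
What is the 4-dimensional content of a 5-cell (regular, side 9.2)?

V_4 = √(5) · 9.2^4 / (4! · 2^(4/2)) ≈ 166.865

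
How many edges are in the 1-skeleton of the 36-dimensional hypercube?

An n-cube has n·2^(n-1) edges. With n = 36: 36·34359738368 = 1236950581248.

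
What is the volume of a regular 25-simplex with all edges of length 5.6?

V_25 = √(26) · 5.6^25 / (25! · 2^(25/2)) ≈ 2.87519e-10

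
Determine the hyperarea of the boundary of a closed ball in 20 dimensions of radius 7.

S_20(7) = 2·π^(20/2)·(7)^19 / Γ(20/2) = 1628413597910449·π^10/25920 ≈ 5.8834e+15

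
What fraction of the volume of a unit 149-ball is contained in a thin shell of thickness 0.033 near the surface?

1 - (1-0.033)^149 ≈ 0.993262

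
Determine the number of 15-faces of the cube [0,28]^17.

Choose 15 of 17 axes to span the face (C(17,15) = 136 ways), then fix each of the remaining 2 coordinates at one of its two extreme values (2^2 = 4 ways): 136·4 = 544.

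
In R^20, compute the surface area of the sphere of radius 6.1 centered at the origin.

The surface area of an n-ball is 2π^(n/2) r^(n-1) / Γ(n/2). For n=20, r=6.1: 4.30559e+14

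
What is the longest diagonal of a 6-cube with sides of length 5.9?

||(5.9,5.9,...,5.9)|| = √(6)·5.9 ≈ 14.452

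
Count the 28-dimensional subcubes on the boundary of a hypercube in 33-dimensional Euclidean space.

Choose 28 of 33 axes to span the face (C(33,28) = 237336 ways), then fix each of the remaining 5 coordinates at one of its two extreme values (2^5 = 32 ways): 237336·32 = 7594752.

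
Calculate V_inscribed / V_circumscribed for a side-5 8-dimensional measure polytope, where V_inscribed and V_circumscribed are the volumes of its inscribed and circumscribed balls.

V_in / V_out = (r_in/r_out)^8 = (1/√8)^8 = 8^(-8/2) ≈ 0.000244141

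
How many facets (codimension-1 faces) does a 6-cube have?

An n-cube has C(n,k)·2^(n-k) k-faces. Here C(6,5)·2^1 = 6·2 = 12.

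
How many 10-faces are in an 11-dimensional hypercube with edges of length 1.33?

Number of 10-faces = C(11,10) · 2^(11-10) = 11 · 2 = 22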